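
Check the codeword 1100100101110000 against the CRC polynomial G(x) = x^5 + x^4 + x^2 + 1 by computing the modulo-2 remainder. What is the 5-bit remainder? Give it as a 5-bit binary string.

Modulo-2 division of 1100100101110000 by 110101:
  pos 0: 110010 XOR 110101 = 000111
  pos 3: 111010 XOR 110101 = 001111
  pos 5: 111111 XOR 110101 = 001010
  pos 7: 101010 XOR 110101 = 011111
  pos 8: 111110 XOR 110101 = 001011
  pos 10: 101100 XOR 110101 = 011001
Remainder = 11001 (nonzero — an error is detected).

11001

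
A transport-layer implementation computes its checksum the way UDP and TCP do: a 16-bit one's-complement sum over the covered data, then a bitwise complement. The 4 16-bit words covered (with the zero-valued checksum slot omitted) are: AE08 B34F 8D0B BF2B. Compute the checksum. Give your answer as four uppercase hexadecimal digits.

5270

One's-complement addition (fold any carry out of bit 15 back into bit 0):
  0xAE08 + 0xB34F = 0x16157 → wrap carry → 0x6158
  0x6158 + 0x8D0B = 0x0EE63
  0xEE63 + 0xBF2B = 0x1AD8E → wrap carry → 0xAD8F
One's-complement sum = 0xAD8F.
Checksum = ~0xAD8F & 0xFFFF = 0x5270.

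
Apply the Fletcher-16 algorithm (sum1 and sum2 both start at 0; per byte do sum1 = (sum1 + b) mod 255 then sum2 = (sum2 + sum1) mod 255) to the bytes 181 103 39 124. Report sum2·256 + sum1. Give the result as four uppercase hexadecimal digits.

Running sums (mod 255):
  after byte 0 (181): sum1=181, sum2=181
  after byte 1 (103): sum1=29, sum2=210
  after byte 2 (39): sum1=68, sum2=23
  after byte 3 (124): sum1=192, sum2=215
Checksum = sum2·256 + sum1 = 215·256 + 192 = 55232 = 0xD7C0.

D7C0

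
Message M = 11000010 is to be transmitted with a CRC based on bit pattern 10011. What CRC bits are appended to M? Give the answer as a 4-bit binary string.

1111

Append 4 zeros: 110000100000. Divide by 10011 (XOR where the leading bit is 1):
  pos 0: 11000 XOR 10011 = 01011
  pos 1: 10110 XOR 10011 = 00101
  pos 3: 10110 XOR 10011 = 00101
  pos 5: 10100 XOR 10011 = 00111
  pos 7: 11100 XOR 10011 = 01111
Remainder (last 4 bits) = 1111. This is the CRC / FCS.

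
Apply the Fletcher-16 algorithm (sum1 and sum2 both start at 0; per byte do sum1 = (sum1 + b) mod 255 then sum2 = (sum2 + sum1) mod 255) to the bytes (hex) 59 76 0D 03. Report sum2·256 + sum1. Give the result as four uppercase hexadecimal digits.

Running sums (mod 255):
  after byte 0 (59): sum1=89, sum2=89
  after byte 1 (76): sum1=207, sum2=41
  after byte 2 (0D): sum1=220, sum2=6
  after byte 3 (03): sum1=223, sum2=229
Checksum = sum2·256 + sum1 = 229·256 + 223 = 58847 = 0xE5DF.

E5DF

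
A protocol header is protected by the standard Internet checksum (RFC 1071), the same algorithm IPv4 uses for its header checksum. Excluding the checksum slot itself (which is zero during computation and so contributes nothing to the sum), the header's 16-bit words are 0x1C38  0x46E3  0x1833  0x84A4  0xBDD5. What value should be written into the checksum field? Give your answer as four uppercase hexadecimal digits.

One's-complement addition (fold any carry out of bit 15 back into bit 0):
  0x1C38 + 0x46E3 = 0x0631B
  0x631B + 0x1833 = 0x07B4E
  0x7B4E + 0x84A4 = 0x0FFF2
  0xFFF2 + 0xBDD5 = 0x1BDC7 → wrap carry → 0xBDC8
One's-complement sum = 0xBDC8.
Checksum = ~0xBDC8 & 0xFFFF = 0x4237.

4237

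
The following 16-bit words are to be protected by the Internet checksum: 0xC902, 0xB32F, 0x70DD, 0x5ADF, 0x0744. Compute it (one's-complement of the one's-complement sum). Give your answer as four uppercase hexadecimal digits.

One's-complement addition (fold any carry out of bit 15 back into bit 0):
  0xC902 + 0xB32F = 0x17C31 → wrap carry → 0x7C32
  0x7C32 + 0x70DD = 0x0ED0F
  0xED0F + 0x5ADF = 0x147EE → wrap carry → 0x47EF
  0x47EF + 0x0744 = 0x04F33
One's-complement sum = 0x4F33.
Checksum = ~0x4F33 & 0xFFFF = 0xB0CC.

B0CC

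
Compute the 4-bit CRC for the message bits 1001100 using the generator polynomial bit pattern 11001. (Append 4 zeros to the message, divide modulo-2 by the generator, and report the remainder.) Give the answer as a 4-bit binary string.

Append 4 zeros: 10011000000. Divide by 11001 (XOR where the leading bit is 1):
  pos 0: 10011 XOR 11001 = 01010
  pos 1: 10100 XOR 11001 = 01101
  pos 2: 11010 XOR 11001 = 00011
  pos 5: 11000 XOR 11001 = 00001
Remainder (last 4 bits) = 0010. This is the CRC / FCS.

0010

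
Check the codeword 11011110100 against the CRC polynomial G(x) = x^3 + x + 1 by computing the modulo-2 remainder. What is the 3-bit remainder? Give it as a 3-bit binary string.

110

Modulo-2 division of 11011110100 by 1011:
  pos 0: 1101 XOR 1011 = 0110
  pos 1: 1101 XOR 1011 = 0110
  pos 2: 1101 XOR 1011 = 0110
  pos 3: 1101 XOR 1011 = 0110
  pos 4: 1100 XOR 1011 = 0111
  pos 5: 1111 XOR 1011 = 0100
  pos 6: 1000 XOR 1011 = 0011
Remainder = 110 (nonzero — an error is detected).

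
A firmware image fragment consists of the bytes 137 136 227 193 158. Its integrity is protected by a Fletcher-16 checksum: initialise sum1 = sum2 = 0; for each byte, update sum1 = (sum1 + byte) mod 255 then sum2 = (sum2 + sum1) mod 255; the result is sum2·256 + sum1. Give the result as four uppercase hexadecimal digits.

Running sums (mod 255):
  after byte 0 (137): sum1=137, sum2=137
  after byte 1 (136): sum1=18, sum2=155
  after byte 2 (227): sum1=245, sum2=145
  after byte 3 (193): sum1=183, sum2=73
  after byte 4 (158): sum1=86, sum2=159
Checksum = sum2·256 + sum1 = 159·256 + 86 = 40790 = 0x9F56.

9F56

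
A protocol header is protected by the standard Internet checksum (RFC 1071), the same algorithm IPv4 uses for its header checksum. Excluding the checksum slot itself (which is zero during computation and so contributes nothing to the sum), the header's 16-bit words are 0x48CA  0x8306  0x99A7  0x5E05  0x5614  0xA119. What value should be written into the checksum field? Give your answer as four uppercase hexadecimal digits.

One's-complement addition (fold any carry out of bit 15 back into bit 0):
  0x48CA + 0x8306 = 0x0CBD0
  0xCBD0 + 0x99A7 = 0x16577 → wrap carry → 0x6578
  0x6578 + 0x5E05 = 0x0C37D
  0xC37D + 0x5614 = 0x11991 → wrap carry → 0x1992
  0x1992 + 0xA119 = 0x0BAAB
One's-complement sum = 0xBAAB.
Checksum = ~0xBAAB & 0xFFFF = 0x4554.

4554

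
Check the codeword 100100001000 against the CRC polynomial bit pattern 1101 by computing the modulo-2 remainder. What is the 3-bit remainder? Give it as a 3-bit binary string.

Modulo-2 division of 100100001000 by 1101:
  pos 0: 1001 XOR 1101 = 0100
  pos 1: 1000 XOR 1101 = 0101
  pos 2: 1010 XOR 1101 = 0111
  pos 3: 1110 XOR 1101 = 0011
  pos 5: 1101 XOR 1101 = 0000
Remainder = 000 (zero — the frame passes the CRC check).

000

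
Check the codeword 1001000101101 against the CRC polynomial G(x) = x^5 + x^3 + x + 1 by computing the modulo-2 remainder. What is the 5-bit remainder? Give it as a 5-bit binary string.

00000

Modulo-2 division of 1001000101101 by 101011:
  pos 0: 100100 XOR 101011 = 001111
  pos 2: 111101 XOR 101011 = 010110
  pos 3: 101100 XOR 101011 = 000111
  pos 6: 111110 XOR 101011 = 010101
  pos 7: 101011 XOR 101011 = 000000
Remainder = 00000 (zero — the frame passes the CRC check).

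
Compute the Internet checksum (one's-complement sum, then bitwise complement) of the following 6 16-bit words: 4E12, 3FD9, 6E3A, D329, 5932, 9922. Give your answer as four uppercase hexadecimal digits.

3E5B

One's-complement addition (fold any carry out of bit 15 back into bit 0):
  0x4E12 + 0x3FD9 = 0x08DEB
  0x8DEB + 0x6E3A = 0x0FC25
  0xFC25 + 0xD329 = 0x1CF4E → wrap carry → 0xCF4F
  0xCF4F + 0x5932 = 0x12881 → wrap carry → 0x2882
  0x2882 + 0x9922 = 0x0C1A4
One's-complement sum = 0xC1A4.
Checksum = ~0xC1A4 & 0xFFFF = 0x3E5B.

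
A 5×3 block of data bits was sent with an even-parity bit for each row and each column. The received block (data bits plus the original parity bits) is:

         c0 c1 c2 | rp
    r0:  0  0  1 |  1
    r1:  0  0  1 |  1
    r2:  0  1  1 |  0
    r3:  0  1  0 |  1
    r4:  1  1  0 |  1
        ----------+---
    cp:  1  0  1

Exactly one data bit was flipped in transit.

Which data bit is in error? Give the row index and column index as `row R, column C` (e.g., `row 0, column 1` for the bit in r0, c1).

row 4, column 1

Recompute each row's even parity and compare to rp:
  r0: data parity 1, sent rp 1 → ok
  r1: data parity 1, sent rp 1 → ok
  r2: data parity 0, sent rp 0 → ok
  r3: data parity 1, sent rp 1 → ok
  r4: data parity 0, sent rp 1 → mismatch
Recompute each column's even parity and compare to cp:
  c0: data parity 1, sent cp 1 → ok
  c1: data parity 1, sent cp 0 → mismatch
  c2: data parity 1, sent cp 1 → ok
Exactly one row (r4) and one column (c1) fail → the flipped bit is at their intersection.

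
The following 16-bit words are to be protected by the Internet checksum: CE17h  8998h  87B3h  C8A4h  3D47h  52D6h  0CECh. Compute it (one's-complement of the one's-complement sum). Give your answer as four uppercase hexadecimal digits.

One's-complement addition (fold any carry out of bit 15 back into bit 0):
  0xCE17 + 0x8998 = 0x157AF → wrap carry → 0x57B0
  0x57B0 + 0x87B3 = 0x0DF63
  0xDF63 + 0xC8A4 = 0x1A807 → wrap carry → 0xA808
  0xA808 + 0x3D47 = 0x0E54F
  0xE54F + 0x52D6 = 0x13825 → wrap carry → 0x3826
  0x3826 + 0x0CEC = 0x04512
One's-complement sum = 0x4512.
Checksum = ~0x4512 & 0xFFFF = 0xBAED.

BAED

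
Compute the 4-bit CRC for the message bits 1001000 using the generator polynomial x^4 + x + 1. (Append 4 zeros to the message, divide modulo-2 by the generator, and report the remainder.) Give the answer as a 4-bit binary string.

1100

Append 4 zeros: 10010000000. Divide by 10011 (XOR where the leading bit is 1):
  pos 0: 10010 XOR 10011 = 00001
  pos 4: 10000 XOR 10011 = 00011
Remainder (last 4 bits) = 1100. This is the CRC / FCS.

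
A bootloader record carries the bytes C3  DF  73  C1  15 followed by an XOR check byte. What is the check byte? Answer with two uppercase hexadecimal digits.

BB

XOR the bytes together:
  start with 0xC3
  0xC3 ⊕ 0xDF = 0x1C
  0x1C ⊕ 0x73 = 0x6F
  0x6F ⊕ 0xC1 = 0xAE
  0xAE ⊕ 0x15 = 0xBB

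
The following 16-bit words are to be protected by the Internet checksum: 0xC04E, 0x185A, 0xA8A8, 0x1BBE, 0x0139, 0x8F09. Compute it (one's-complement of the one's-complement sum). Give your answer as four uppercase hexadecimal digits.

One's-complement addition (fold any carry out of bit 15 back into bit 0):
  0xC04E + 0x185A = 0x0D8A8
  0xD8A8 + 0xA8A8 = 0x18150 → wrap carry → 0x8151
  0x8151 + 0x1BBE = 0x09D0F
  0x9D0F + 0x0139 = 0x09E48
  0x9E48 + 0x8F09 = 0x12D51 → wrap carry → 0x2D52
One's-complement sum = 0x2D52.
Checksum = ~0x2D52 & 0xFFFF = 0xD2AD.

D2AD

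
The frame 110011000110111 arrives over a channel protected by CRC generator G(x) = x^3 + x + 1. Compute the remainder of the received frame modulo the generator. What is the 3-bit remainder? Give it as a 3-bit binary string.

Modulo-2 division of 110011000110111 by 1011:
  pos 0: 1100 XOR 1011 = 0111
  pos 1: 1111 XOR 1011 = 0100
  pos 2: 1001 XOR 1011 = 0010
  pos 4: 1000 XOR 1011 = 0011
  pos 6: 1101 XOR 1011 = 0110
  pos 7: 1101 XOR 1011 = 0110
  pos 8: 1100 XOR 1011 = 0111
  pos 9: 1111 XOR 1011 = 0100
  pos 10: 1001 XOR 1011 = 0010
Remainder = 101 (nonzero — an error is detected).

101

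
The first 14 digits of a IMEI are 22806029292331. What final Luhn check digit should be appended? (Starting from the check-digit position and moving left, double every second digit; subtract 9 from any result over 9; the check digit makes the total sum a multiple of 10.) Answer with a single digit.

Partial digits right→left: 1 3 3 2 9 2 9 2 0 6 0 8 2 2
Double every second digit counting from the check-digit position (so the 1st, 3rd, 5th, ... of the partial from the right).
  doubled (with −9 where >9): 2 6 9 9 0 0 4 → sum 30
  kept as-is: 3 2 2 2 6 8 2 → sum 25
Total = 30 + 25 = 55.
Check digit = (10 − (55 mod 10)) mod 10 = 5.

5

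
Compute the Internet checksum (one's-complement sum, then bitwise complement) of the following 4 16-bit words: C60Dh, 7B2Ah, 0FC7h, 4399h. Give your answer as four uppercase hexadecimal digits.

One's-complement addition (fold any carry out of bit 15 back into bit 0):
  0xC60D + 0x7B2A = 0x14137 → wrap carry → 0x4138
  0x4138 + 0x0FC7 = 0x050FF
  0x50FF + 0x4399 = 0x09498
One's-complement sum = 0x9498.
Checksum = ~0x9498 & 0xFFFF = 0x6B67.

6B67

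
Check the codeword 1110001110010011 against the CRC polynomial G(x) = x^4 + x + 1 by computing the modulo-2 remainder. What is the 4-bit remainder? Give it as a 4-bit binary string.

0001

Modulo-2 division of 1110001110010011 by 10011:
  pos 0: 11100 XOR 10011 = 01111
  pos 1: 11110 XOR 10011 = 01101
  pos 2: 11011 XOR 10011 = 01000
  pos 3: 10001 XOR 10011 = 00010
  pos 6: 10100 XOR 10011 = 00111
  pos 8: 11110 XOR 10011 = 01101
  pos 9: 11010 XOR 10011 = 01001
  pos 10: 10011 XOR 10011 = 00000
Remainder = 0001 (nonzero — an error is detected).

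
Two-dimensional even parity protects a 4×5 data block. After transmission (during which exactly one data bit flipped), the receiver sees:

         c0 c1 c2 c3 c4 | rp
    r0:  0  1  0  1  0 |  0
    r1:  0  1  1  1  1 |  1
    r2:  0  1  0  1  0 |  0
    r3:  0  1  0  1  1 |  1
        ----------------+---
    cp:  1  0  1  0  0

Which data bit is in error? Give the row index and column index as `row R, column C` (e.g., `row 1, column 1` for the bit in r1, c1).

row 1, column 0

Recompute each row's even parity and compare to rp:
  r0: data parity 0, sent rp 0 → ok
  r1: data parity 0, sent rp 1 → mismatch
  r2: data parity 0, sent rp 0 → ok
  r3: data parity 1, sent rp 1 → ok
Recompute each column's even parity and compare to cp:
  c0: data parity 0, sent cp 1 → mismatch
  c1: data parity 0, sent cp 0 → ok
  c2: data parity 1, sent cp 1 → ok
  c3: data parity 0, sent cp 0 → ok
  c4: data parity 0, sent cp 0 → ok
Exactly one row (r1) and one column (c0) fail → the flipped bit is at their intersection.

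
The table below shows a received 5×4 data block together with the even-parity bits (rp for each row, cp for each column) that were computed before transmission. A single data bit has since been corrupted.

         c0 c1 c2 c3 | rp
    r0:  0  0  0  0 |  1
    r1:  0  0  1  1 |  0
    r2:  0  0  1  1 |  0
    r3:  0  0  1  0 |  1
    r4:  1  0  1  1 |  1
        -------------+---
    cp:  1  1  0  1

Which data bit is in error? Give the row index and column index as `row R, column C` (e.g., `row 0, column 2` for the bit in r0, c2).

Recompute each row's even parity and compare to rp:
  r0: data parity 0, sent rp 1 → mismatch
  r1: data parity 0, sent rp 0 → ok
  r2: data parity 0, sent rp 0 → ok
  r3: data parity 1, sent rp 1 → ok
  r4: data parity 1, sent rp 1 → ok
Recompute each column's even parity and compare to cp:
  c0: data parity 1, sent cp 1 → ok
  c1: data parity 0, sent cp 1 → mismatch
  c2: data parity 0, sent cp 0 → ok
  c3: data parity 1, sent cp 1 → ok
Exactly one row (r0) and one column (c1) fail → the flipped bit is at their intersection.

row 0, column 1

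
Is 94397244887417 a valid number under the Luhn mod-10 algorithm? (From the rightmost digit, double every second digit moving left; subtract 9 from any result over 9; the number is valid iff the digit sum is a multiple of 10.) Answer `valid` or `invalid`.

valid

From the right, keep odd positions and double even positions (subtract 9 from any doubled value over 9):
  doubled (positions 2,4,...): 2 5 7 8 5 6 9 → sum 42
  kept (positions 1,3,...): 7 4 8 4 2 9 4 → sum 38
Total = 80.
80 mod 10 = 0, so the number is valid.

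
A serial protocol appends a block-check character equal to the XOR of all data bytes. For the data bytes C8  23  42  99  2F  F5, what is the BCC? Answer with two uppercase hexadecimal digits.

XOR the bytes together:
  start with 0xC8
  0xC8 ⊕ 0x23 = 0xEB
  0xEB ⊕ 0x42 = 0xA9
  0xA9 ⊕ 0x99 = 0x30
  0x30 ⊕ 0x2F = 0x1F
  0x1F ⊕ 0xF5 = 0xEA

EA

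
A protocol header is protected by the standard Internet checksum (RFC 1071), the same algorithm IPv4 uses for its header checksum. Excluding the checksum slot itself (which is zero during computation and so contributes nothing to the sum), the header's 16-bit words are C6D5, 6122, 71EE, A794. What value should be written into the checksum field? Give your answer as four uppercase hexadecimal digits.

One's-complement addition (fold any carry out of bit 15 back into bit 0):
  0xC6D5 + 0x6122 = 0x127F7 → wrap carry → 0x27F8
  0x27F8 + 0x71EE = 0x099E6
  0x99E6 + 0xA794 = 0x1417A → wrap carry → 0x417B
One's-complement sum = 0x417B.
Checksum = ~0x417B & 0xFFFF = 0xBE84.

BE84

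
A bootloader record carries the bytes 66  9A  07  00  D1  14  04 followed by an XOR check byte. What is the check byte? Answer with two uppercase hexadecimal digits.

XOR the bytes together:
  start with 0x66
  0x66 ⊕ 0x9A = 0xFC
  0xFC ⊕ 0x07 = 0xFB
  0xFB ⊕ 0x00 = 0xFB
  0xFB ⊕ 0xD1 = 0x2A
  0x2A ⊕ 0x14 = 0x3E
  0x3E ⊕ 0x04 = 0x3A

3A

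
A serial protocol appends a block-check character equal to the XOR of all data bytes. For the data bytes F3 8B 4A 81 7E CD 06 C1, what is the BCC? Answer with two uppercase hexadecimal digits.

XOR the bytes together:
  start with 0xF3
  0xF3 ⊕ 0x8B = 0x78
  0x78 ⊕ 0x4A = 0x32
  0x32 ⊕ 0x81 = 0xB3
  0xB3 ⊕ 0x7E = 0xCD
  0xCD ⊕ 0xCD = 0x00
  0x00 ⊕ 0x06 = 0x06
  0x06 ⊕ 0xC1 = 0xC7

C7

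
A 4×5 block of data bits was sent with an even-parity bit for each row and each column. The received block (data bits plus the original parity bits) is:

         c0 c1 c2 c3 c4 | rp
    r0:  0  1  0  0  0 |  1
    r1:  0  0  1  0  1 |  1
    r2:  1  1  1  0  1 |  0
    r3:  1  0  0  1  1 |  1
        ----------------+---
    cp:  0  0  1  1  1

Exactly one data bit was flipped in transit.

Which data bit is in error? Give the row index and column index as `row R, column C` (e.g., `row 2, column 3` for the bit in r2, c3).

row 1, column 2

Recompute each row's even parity and compare to rp:
  r0: data parity 1, sent rp 1 → ok
  r1: data parity 0, sent rp 1 → mismatch
  r2: data parity 0, sent rp 0 → ok
  r3: data parity 1, sent rp 1 → ok
Recompute each column's even parity and compare to cp:
  c0: data parity 0, sent cp 0 → ok
  c1: data parity 0, sent cp 0 → ok
  c2: data parity 0, sent cp 1 → mismatch
  c3: data parity 1, sent cp 1 → ok
  c4: data parity 1, sent cp 1 → ok
Exactly one row (r1) and one column (c2) fail → the flipped bit is at their intersection.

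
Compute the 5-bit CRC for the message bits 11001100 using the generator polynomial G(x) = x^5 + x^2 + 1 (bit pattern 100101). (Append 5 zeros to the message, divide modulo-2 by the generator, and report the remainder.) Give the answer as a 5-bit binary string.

10000

Append 5 zeros: 1100110000000. Divide by 100101 (XOR where the leading bit is 1):
  pos 0: 110011 XOR 100101 = 010110
  pos 1: 101100 XOR 100101 = 001001
  pos 3: 100100 XOR 100101 = 000001
Remainder (last 5 bits) = 10000. This is the CRC / FCS.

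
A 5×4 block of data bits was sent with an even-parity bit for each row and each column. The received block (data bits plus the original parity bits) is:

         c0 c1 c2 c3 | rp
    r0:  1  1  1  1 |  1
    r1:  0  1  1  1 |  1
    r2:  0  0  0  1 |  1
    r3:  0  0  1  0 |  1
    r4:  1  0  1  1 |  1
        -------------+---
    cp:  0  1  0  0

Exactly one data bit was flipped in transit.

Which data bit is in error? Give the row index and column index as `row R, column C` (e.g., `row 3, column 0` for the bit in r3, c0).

Recompute each row's even parity and compare to rp:
  r0: data parity 0, sent rp 1 → mismatch
  r1: data parity 1, sent rp 1 → ok
  r2: data parity 1, sent rp 1 → ok
  r3: data parity 1, sent rp 1 → ok
  r4: data parity 1, sent rp 1 → ok
Recompute each column's even parity and compare to cp:
  c0: data parity 0, sent cp 0 → ok
  c1: data parity 0, sent cp 1 → mismatch
  c2: data parity 0, sent cp 0 → ok
  c3: data parity 0, sent cp 0 → ok
Exactly one row (r0) and one column (c1) fail → the flipped bit is at their intersection.

row 0, column 1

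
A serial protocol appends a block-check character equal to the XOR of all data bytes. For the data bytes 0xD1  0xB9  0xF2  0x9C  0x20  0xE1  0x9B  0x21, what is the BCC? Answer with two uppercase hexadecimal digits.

7D

XOR the bytes together:
  start with 0xD1
  0xD1 ⊕ 0xB9 = 0x68
  0x68 ⊕ 0xF2 = 0x9A
  0x9A ⊕ 0x9C = 0x06
  0x06 ⊕ 0x20 = 0x26
  0x26 ⊕ 0xE1 = 0xC7
  0xC7 ⊕ 0x9B = 0x5C
  0x5C ⊕ 0x21 = 0x7D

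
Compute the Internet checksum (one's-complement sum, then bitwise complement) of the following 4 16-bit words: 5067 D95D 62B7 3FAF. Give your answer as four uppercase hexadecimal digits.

One's-complement addition (fold any carry out of bit 15 back into bit 0):
  0x5067 + 0xD95D = 0x129C4 → wrap carry → 0x29C5
  0x29C5 + 0x62B7 = 0x08C7C
  0x8C7C + 0x3FAF = 0x0CC2B
One's-complement sum = 0xCC2B.
Checksum = ~0xCC2B & 0xFFFF = 0x33D4.

33D4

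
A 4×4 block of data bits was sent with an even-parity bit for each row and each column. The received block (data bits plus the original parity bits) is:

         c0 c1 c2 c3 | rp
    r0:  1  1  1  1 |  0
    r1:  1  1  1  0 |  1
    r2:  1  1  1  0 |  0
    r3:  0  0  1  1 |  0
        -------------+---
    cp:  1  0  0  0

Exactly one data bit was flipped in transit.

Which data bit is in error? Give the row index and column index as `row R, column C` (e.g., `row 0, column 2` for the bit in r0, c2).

Recompute each row's even parity and compare to rp:
  r0: data parity 0, sent rp 0 → ok
  r1: data parity 1, sent rp 1 → ok
  r2: data parity 1, sent rp 0 → mismatch
  r3: data parity 0, sent rp 0 → ok
Recompute each column's even parity and compare to cp:
  c0: data parity 1, sent cp 1 → ok
  c1: data parity 1, sent cp 0 → mismatch
  c2: data parity 0, sent cp 0 → ok
  c3: data parity 0, sent cp 0 → ok
Exactly one row (r2) and one column (c1) fail → the flipped bit is at their intersection.

row 2, column 1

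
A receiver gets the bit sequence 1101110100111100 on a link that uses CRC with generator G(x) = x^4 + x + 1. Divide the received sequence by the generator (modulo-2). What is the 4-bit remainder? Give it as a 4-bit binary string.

0010

Modulo-2 division of 1101110100111100 by 10011:
  pos 0: 11011 XOR 10011 = 01000
  pos 1: 10001 XOR 10011 = 00010
  pos 4: 10010 XOR 10011 = 00001
  pos 8: 10111 XOR 10011 = 00100
  pos 10: 10010 XOR 10011 = 00001
Remainder = 0010 (nonzero — an error is detected).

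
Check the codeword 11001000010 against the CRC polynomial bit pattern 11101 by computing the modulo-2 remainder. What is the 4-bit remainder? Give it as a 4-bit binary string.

Modulo-2 division of 11001000010 by 11101:
  pos 0: 11001 XOR 11101 = 00100
  pos 2: 10000 XOR 11101 = 01101
  pos 3: 11010 XOR 11101 = 00111
  pos 5: 11101 XOR 11101 = 00000
Remainder = 0000 (zero — the frame passes the CRC check).

0000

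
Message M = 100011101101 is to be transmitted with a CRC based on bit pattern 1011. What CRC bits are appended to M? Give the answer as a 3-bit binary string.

Append 3 zeros: 100011101101000. Divide by 1011 (XOR where the leading bit is 1):
  pos 0: 1000 XOR 1011 = 0011
  pos 2: 1111 XOR 1011 = 0100
  pos 3: 1001 XOR 1011 = 0010
  pos 5: 1001 XOR 1011 = 0010
  pos 7: 1010 XOR 1011 = 0001
  pos 10: 1100 XOR 1011 = 0111
  pos 11: 1110 XOR 1011 = 0101
Remainder (last 3 bits) = 101. This is the CRC / FCS.

101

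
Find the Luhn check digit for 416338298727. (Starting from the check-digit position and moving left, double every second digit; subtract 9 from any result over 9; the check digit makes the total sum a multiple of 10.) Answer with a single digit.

Partial digits right→left: 7 2 7 8 9 2 8 3 3 6 1 4
Double every second digit counting from the check-digit position (so the 1st, 3rd, 5th, ... of the partial from the right).
  doubled (with −9 where >9): 5 5 9 7 6 2 → sum 34
  kept as-is: 2 8 2 3 6 4 → sum 25
Total = 34 + 25 = 59.
Check digit = (10 − (59 mod 10)) mod 10 = 1.

1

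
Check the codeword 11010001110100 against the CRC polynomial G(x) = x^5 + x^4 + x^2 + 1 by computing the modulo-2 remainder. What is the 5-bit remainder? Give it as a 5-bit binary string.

Modulo-2 division of 11010001110100 by 110101:
  pos 0: 110100 XOR 110101 = 000001
  pos 5: 101110 XOR 110101 = 011011
  pos 6: 110111 XOR 110101 = 000010
Remainder = 01000 (nonzero — an error is detected).

01000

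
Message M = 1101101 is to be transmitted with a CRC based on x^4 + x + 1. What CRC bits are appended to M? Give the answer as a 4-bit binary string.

1001

Append 4 zeros: 11011010000. Divide by 10011 (XOR where the leading bit is 1):
  pos 0: 11011 XOR 10011 = 01000
  pos 1: 10000 XOR 10011 = 00011
  pos 4: 11100 XOR 10011 = 01111
  pos 5: 11110 XOR 10011 = 01101
  pos 6: 11010 XOR 10011 = 01001
Remainder (last 4 bits) = 1001. This is the CRC / FCS.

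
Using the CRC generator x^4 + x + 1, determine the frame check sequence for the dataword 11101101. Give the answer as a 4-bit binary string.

0111

Append 4 zeros: 111011010000. Divide by 10011 (XOR where the leading bit is 1):
  pos 0: 11101 XOR 10011 = 01110
  pos 1: 11101 XOR 10011 = 01110
  pos 2: 11100 XOR 10011 = 01111
  pos 3: 11111 XOR 10011 = 01100
  pos 4: 11000 XOR 10011 = 01011
  pos 5: 10110 XOR 10011 = 00101
  pos 7: 10100 XOR 10011 = 00111
Remainder (last 4 bits) = 0111. This is the CRC / FCS.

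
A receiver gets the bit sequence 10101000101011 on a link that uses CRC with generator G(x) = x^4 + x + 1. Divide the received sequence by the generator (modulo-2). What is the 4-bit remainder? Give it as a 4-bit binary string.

Modulo-2 division of 10101000101011 by 10011:
  pos 0: 10101 XOR 10011 = 00110
  pos 2: 11000 XOR 10011 = 01011
  pos 3: 10110 XOR 10011 = 00101
  pos 5: 10110 XOR 10011 = 00101
  pos 7: 10110 XOR 10011 = 00101
  pos 9: 10111 XOR 10011 = 00100
Remainder = 0100 (nonzero — an error is detected).

0100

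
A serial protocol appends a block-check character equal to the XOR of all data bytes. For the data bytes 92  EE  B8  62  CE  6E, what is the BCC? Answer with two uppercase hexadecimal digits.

06

XOR the bytes together:
  start with 0x92
  0x92 ⊕ 0xEE = 0x7C
  0x7C ⊕ 0xB8 = 0xC4
  0xC4 ⊕ 0x62 = 0xA6
  0xA6 ⊕ 0xCE = 0x68
  0x68 ⊕ 0x6E = 0x06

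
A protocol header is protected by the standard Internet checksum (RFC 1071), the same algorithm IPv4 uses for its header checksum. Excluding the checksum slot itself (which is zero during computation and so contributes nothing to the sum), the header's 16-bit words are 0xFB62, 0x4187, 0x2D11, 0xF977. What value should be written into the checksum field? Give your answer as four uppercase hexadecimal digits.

One's-complement addition (fold any carry out of bit 15 back into bit 0):
  0xFB62 + 0x4187 = 0x13CE9 → wrap carry → 0x3CEA
  0x3CEA + 0x2D11 = 0x069FB
  0x69FB + 0xF977 = 0x16372 → wrap carry → 0x6373
One's-complement sum = 0x6373.
Checksum = ~0x6373 & 0xFFFF = 0x9C8C.

9C8C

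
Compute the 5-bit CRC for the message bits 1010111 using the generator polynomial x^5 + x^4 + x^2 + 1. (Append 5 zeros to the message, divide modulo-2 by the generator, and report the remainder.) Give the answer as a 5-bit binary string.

Append 5 zeros: 101011100000. Divide by 110101 (XOR where the leading bit is 1):
  pos 0: 101011 XOR 110101 = 011110
  pos 1: 111101 XOR 110101 = 001000
  pos 3: 100000 XOR 110101 = 010101
  pos 4: 101010 XOR 110101 = 011111
  pos 5: 111110 XOR 110101 = 001011
Remainder (last 5 bits) = 10110. This is the CRC / FCS.

10110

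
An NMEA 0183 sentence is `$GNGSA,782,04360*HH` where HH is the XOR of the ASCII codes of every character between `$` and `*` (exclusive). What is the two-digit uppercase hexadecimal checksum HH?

XOR the ASCII codes of the payload characters:
  'G' = 0x47 → acc = 0x47
  'N' = 0x4E → acc = 0x09
  'G' = 0x47 → acc = 0x4E
  'S' = 0x53 → acc = 0x1D
  'A' = 0x41 → acc = 0x5C
  ',' = 0x2C → acc = 0x70
  '7' = 0x37 → acc = 0x47
  '8' = 0x38 → acc = 0x7F
  '2' = 0x32 → acc = 0x4D
  ',' = 0x2C → acc = 0x61
  '0' = 0x30 → acc = 0x51
  '4' = 0x34 → acc = 0x65
  '3' = 0x33 → acc = 0x56
  '6' = 0x36 → acc = 0x60
  '0' = 0x30 → acc = 0x50
Checksum = 0x50.

50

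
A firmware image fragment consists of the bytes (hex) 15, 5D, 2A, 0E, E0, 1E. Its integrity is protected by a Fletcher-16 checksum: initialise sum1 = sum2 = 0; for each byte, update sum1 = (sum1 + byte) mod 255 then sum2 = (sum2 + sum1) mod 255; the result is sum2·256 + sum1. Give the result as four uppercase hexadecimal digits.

Running sums (mod 255):
  after byte 0 (15): sum1=21, sum2=21
  after byte 1 (5D): sum1=114, sum2=135
  after byte 2 (2A): sum1=156, sum2=36
  after byte 3 (0E): sum1=170, sum2=206
  after byte 4 (E0): sum1=139, sum2=90
  after byte 5 (1E): sum1=169, sum2=4
Checksum = sum2·256 + sum1 = 4·256 + 169 = 1193 = 0x04A9.

04A9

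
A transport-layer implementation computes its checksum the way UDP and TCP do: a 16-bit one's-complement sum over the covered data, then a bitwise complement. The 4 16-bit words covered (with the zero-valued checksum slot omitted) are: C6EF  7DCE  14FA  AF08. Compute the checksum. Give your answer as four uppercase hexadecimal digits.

F73E

One's-complement addition (fold any carry out of bit 15 back into bit 0):
  0xC6EF + 0x7DCE = 0x144BD → wrap carry → 0x44BE
  0x44BE + 0x14FA = 0x059B8
  0x59B8 + 0xAF08 = 0x108C0 → wrap carry → 0x08C1
One's-complement sum = 0x08C1.
Checksum = ~0x08C1 & 0xFFFF = 0xF73E.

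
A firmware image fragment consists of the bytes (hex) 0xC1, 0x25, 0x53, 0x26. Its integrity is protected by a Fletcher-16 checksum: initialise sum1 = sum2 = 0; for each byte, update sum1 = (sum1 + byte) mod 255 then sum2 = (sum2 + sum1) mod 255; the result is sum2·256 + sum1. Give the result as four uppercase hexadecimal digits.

Running sums (mod 255):
  after byte 0 (0xC1): sum1=193, sum2=193
  after byte 1 (0x25): sum1=230, sum2=168
  after byte 2 (0x53): sum1=58, sum2=226
  after byte 3 (0x26): sum1=96, sum2=67
Checksum = sum2·256 + sum1 = 67·256 + 96 = 17248 = 0x4360.

4360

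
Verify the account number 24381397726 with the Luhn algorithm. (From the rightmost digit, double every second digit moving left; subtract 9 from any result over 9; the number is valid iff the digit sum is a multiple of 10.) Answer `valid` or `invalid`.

From the right, keep odd positions and double even positions (subtract 9 from any doubled value over 9):
  doubled (positions 2,4,...): 4 5 6 7 8 → sum 30
  kept (positions 1,3,...): 6 7 9 1 3 2 → sum 28
Total = 58.
58 mod 10 = 8, so the number is invalid.

invalid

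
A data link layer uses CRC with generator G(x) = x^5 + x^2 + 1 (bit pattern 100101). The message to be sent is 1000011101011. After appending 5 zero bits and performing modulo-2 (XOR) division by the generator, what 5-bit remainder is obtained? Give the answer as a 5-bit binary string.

Append 5 zeros: 100001110101100000. Divide by 100101 (XOR where the leading bit is 1):
  pos 0: 100001 XOR 100101 = 000100
  pos 3: 100110 XOR 100101 = 000011
  pos 7: 111011 XOR 100101 = 011110
  pos 8: 111100 XOR 100101 = 011001
  pos 9: 110010 XOR 100101 = 010111
  pos 10: 101110 XOR 100101 = 001011
  pos 12: 101100 XOR 100101 = 001001
Remainder (last 5 bits) = 01001. This is the CRC / FCS.

01001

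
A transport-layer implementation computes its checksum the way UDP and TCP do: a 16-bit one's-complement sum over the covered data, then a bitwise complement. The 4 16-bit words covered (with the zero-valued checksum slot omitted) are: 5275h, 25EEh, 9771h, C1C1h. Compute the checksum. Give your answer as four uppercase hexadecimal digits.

One's-complement addition (fold any carry out of bit 15 back into bit 0):
  0x5275 + 0x25EE = 0x07863
  0x7863 + 0x9771 = 0x10FD4 → wrap carry → 0x0FD5
  0x0FD5 + 0xC1C1 = 0x0D196
One's-complement sum = 0xD196.
Checksum = ~0xD196 & 0xFFFF = 0x2E69.

2E69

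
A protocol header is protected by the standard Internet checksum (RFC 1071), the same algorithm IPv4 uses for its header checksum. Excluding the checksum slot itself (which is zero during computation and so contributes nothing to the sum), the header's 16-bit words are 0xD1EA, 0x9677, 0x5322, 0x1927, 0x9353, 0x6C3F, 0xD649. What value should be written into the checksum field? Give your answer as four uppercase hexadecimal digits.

5577

One's-complement addition (fold any carry out of bit 15 back into bit 0):
  0xD1EA + 0x9677 = 0x16861 → wrap carry → 0x6862
  0x6862 + 0x5322 = 0x0BB84
  0xBB84 + 0x1927 = 0x0D4AB
  0xD4AB + 0x9353 = 0x167FE → wrap carry → 0x67FF
  0x67FF + 0x6C3F = 0x0D43E
  0xD43E + 0xD649 = 0x1AA87 → wrap carry → 0xAA88
One's-complement sum = 0xAA88.
Checksum = ~0xAA88 & 0xFFFF = 0x5577.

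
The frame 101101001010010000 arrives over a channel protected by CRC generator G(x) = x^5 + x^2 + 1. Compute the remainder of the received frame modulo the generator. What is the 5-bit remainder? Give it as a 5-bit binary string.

Modulo-2 division of 101101001010010000 by 100101:
  pos 0: 101101 XOR 100101 = 001000
  pos 2: 100000 XOR 100101 = 000101
  pos 5: 101101 XOR 100101 = 001000
  pos 7: 100000 XOR 100101 = 000101
  pos 10: 101100 XOR 100101 = 001001
  pos 12: 100100 XOR 100101 = 000001
Remainder = 00001 (nonzero — an error is detected).

00001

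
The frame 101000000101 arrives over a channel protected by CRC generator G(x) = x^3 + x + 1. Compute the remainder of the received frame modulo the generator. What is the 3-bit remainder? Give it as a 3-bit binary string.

111

Modulo-2 division of 101000000101 by 1011:
  pos 0: 1010 XOR 1011 = 0001
  pos 3: 1000 XOR 1011 = 0011
  pos 5: 1100 XOR 1011 = 0111
  pos 6: 1111 XOR 1011 = 0100
  pos 7: 1000 XOR 1011 = 0011
Remainder = 111 (nonzero — an error is detected).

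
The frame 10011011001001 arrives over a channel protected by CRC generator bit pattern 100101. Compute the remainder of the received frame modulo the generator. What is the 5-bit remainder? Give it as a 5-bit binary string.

00000

Modulo-2 division of 10011011001001 by 100101:
  pos 0: 100110 XOR 100101 = 000011
  pos 4: 111100 XOR 100101 = 011001
  pos 5: 110011 XOR 100101 = 010110
  pos 6: 101100 XOR 100101 = 001001
  pos 8: 100101 XOR 100101 = 000000
Remainder = 00000 (zero — the frame passes the CRC check).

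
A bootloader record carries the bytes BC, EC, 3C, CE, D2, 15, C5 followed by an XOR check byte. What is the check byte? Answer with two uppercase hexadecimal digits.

XOR the bytes together:
  start with 0xBC
  0xBC ⊕ 0xEC = 0x50
  0x50 ⊕ 0x3C = 0x6C
  0x6C ⊕ 0xCE = 0xA2
  0xA2 ⊕ 0xD2 = 0x70
  0x70 ⊕ 0x15 = 0x65
  0x65 ⊕ 0xC5 = 0xA0

A0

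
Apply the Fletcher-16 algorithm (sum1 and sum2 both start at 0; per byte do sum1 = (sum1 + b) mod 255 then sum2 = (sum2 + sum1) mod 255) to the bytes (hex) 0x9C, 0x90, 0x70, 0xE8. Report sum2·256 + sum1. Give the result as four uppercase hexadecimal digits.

ED86

Running sums (mod 255):
  after byte 0 (0x9C): sum1=156, sum2=156
  after byte 1 (0x90): sum1=45, sum2=201
  after byte 2 (0x70): sum1=157, sum2=103
  after byte 3 (0xE8): sum1=134, sum2=237
Checksum = sum2·256 + sum1 = 237·256 + 134 = 60806 = 0xED86.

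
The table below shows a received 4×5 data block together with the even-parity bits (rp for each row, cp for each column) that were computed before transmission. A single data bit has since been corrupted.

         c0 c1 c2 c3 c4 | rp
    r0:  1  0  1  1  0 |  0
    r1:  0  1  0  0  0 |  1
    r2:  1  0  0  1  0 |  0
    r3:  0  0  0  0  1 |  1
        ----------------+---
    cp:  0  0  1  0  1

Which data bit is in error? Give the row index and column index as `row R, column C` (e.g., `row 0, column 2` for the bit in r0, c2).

Recompute each row's even parity and compare to rp:
  r0: data parity 1, sent rp 0 → mismatch
  r1: data parity 1, sent rp 1 → ok
  r2: data parity 0, sent rp 0 → ok
  r3: data parity 1, sent rp 1 → ok
Recompute each column's even parity and compare to cp:
  c0: data parity 0, sent cp 0 → ok
  c1: data parity 1, sent cp 0 → mismatch
  c2: data parity 1, sent cp 1 → ok
  c3: data parity 0, sent cp 0 → ok
  c4: data parity 1, sent cp 1 → ok
Exactly one row (r0) and one column (c1) fail → the flipped bit is at their intersection.

row 0, column 1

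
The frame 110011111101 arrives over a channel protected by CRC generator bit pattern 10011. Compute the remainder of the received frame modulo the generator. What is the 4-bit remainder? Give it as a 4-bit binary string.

0110

Modulo-2 division of 110011111101 by 10011:
  pos 0: 11001 XOR 10011 = 01010
  pos 1: 10101 XOR 10011 = 00110
  pos 3: 11011 XOR 10011 = 01000
  pos 4: 10001 XOR 10011 = 00010
  pos 7: 10101 XOR 10011 = 00110
Remainder = 0110 (nonzero — an error is detected).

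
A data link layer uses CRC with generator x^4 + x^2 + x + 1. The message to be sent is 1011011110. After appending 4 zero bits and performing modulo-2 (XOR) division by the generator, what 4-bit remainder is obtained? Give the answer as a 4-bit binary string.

Append 4 zeros: 10110111100000. Divide by 10111 (XOR where the leading bit is 1):
  pos 0: 10110 XOR 10111 = 00001
  pos 4: 11111 XOR 10111 = 01000
  pos 5: 10000 XOR 10111 = 00111
  pos 7: 11100 XOR 10111 = 01011
  pos 8: 10110 XOR 10111 = 00001
Remainder (last 4 bits) = 0010. This is the CRC / FCS.

0010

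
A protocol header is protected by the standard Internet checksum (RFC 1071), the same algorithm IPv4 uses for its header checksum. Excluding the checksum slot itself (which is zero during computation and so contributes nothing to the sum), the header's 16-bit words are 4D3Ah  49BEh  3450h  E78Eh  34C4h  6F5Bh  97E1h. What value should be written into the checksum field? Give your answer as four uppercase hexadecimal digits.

One's-complement addition (fold any carry out of bit 15 back into bit 0):
  0x4D3A + 0x49BE = 0x096F8
  0x96F8 + 0x3450 = 0x0CB48
  0xCB48 + 0xE78E = 0x1B2D6 → wrap carry → 0xB2D7
  0xB2D7 + 0x34C4 = 0x0E79B
  0xE79B + 0x6F5B = 0x156F6 → wrap carry → 0x56F7
  0x56F7 + 0x97E1 = 0x0EED8
One's-complement sum = 0xEED8.
Checksum = ~0xEED8 & 0xFFFF = 0x1127.

1127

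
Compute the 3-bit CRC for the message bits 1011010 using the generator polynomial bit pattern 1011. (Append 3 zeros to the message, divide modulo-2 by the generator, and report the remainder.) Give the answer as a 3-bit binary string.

110

Append 3 zeros: 1011010000. Divide by 1011 (XOR where the leading bit is 1):
  pos 0: 1011 XOR 1011 = 0000
  pos 5: 1000 XOR 1011 = 0011
Remainder (last 3 bits) = 110. This is the CRC / FCS.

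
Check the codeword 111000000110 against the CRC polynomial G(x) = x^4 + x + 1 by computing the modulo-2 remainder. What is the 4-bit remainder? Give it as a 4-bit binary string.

Modulo-2 division of 111000000110 by 10011:
  pos 0: 11100 XOR 10011 = 01111
  pos 1: 11110 XOR 10011 = 01101
  pos 2: 11010 XOR 10011 = 01001
  pos 3: 10010 XOR 10011 = 00001
  pos 7: 10110 XOR 10011 = 00101
Remainder = 0101 (nonzero — an error is detected).

0101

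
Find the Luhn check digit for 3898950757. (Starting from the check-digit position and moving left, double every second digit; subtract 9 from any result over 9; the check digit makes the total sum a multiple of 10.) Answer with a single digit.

Partial digits right→left: 7 5 7 0 5 9 8 9 8 3
Double every second digit counting from the check-digit position (so the 1st, 3rd, 5th, ... of the partial from the right).
  doubled (with −9 where >9): 5 5 1 7 7 → sum 25
  kept as-is: 5 0 9 9 3 → sum 26
Total = 25 + 26 = 51.
Check digit = (10 − (51 mod 10)) mod 10 = 9.

9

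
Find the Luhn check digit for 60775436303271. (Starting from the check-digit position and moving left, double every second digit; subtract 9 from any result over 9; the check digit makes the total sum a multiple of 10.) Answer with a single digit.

4

Partial digits right→left: 1 7 2 3 0 3 6 3 4 5 7 7 0 6
Double every second digit counting from the check-digit position (so the 1st, 3rd, 5th, ... of the partial from the right).
  doubled (with −9 where >9): 2 4 0 3 8 5 0 → sum 22
  kept as-is: 7 3 3 3 5 7 6 → sum 34
Total = 22 + 34 = 56.
Check digit = (10 − (56 mod 10)) mod 10 = 4.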